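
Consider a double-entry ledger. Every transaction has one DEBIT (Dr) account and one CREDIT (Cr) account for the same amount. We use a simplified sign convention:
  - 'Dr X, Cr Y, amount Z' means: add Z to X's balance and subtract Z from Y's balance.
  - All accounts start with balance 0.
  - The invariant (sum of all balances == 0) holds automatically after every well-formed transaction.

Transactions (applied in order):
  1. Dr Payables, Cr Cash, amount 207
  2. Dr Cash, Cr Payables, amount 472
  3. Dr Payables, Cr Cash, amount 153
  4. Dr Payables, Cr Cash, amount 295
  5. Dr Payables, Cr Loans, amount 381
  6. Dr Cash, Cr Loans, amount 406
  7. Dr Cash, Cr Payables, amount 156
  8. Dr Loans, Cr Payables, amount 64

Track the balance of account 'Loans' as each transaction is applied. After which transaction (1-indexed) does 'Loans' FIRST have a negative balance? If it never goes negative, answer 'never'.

After txn 1: Loans=0
After txn 2: Loans=0
After txn 3: Loans=0
After txn 4: Loans=0
After txn 5: Loans=-381

Answer: 5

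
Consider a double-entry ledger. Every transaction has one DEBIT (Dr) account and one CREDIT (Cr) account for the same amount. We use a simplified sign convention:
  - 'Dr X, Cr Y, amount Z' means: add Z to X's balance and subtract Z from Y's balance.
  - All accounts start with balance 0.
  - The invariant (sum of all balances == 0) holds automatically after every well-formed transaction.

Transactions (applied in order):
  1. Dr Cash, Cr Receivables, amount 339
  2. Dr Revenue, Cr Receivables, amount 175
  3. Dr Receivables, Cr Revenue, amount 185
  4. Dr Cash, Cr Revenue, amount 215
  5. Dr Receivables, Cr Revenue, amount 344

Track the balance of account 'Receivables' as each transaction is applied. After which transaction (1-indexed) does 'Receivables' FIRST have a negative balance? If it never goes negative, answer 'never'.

After txn 1: Receivables=-339

Answer: 1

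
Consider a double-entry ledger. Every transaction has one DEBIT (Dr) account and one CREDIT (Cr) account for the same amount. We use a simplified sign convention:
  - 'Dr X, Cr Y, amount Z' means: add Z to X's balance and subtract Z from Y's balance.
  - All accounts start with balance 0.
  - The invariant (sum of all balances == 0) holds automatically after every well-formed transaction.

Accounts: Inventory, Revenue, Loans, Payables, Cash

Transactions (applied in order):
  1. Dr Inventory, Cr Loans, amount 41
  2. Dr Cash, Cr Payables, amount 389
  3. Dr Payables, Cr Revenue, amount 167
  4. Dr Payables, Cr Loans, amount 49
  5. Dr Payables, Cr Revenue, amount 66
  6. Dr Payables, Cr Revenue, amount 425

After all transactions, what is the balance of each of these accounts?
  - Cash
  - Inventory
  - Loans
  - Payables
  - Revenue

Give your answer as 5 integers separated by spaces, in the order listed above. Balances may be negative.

Answer: 389 41 -90 318 -658

Derivation:
After txn 1 (Dr Inventory, Cr Loans, amount 41): Inventory=41 Loans=-41
After txn 2 (Dr Cash, Cr Payables, amount 389): Cash=389 Inventory=41 Loans=-41 Payables=-389
After txn 3 (Dr Payables, Cr Revenue, amount 167): Cash=389 Inventory=41 Loans=-41 Payables=-222 Revenue=-167
After txn 4 (Dr Payables, Cr Loans, amount 49): Cash=389 Inventory=41 Loans=-90 Payables=-173 Revenue=-167
After txn 5 (Dr Payables, Cr Revenue, amount 66): Cash=389 Inventory=41 Loans=-90 Payables=-107 Revenue=-233
After txn 6 (Dr Payables, Cr Revenue, amount 425): Cash=389 Inventory=41 Loans=-90 Payables=318 Revenue=-658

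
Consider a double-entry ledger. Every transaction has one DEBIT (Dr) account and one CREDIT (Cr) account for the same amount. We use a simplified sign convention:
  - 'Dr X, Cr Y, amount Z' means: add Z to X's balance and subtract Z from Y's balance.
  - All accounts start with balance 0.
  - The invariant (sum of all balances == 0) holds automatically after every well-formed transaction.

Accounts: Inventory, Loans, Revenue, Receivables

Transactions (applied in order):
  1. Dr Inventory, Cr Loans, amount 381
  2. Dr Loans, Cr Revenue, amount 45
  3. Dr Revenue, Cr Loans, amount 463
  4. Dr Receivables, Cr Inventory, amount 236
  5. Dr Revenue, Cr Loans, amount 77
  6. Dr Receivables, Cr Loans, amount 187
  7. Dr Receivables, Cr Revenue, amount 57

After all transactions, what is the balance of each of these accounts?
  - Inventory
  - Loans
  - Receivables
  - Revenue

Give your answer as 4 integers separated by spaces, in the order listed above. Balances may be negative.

Answer: 145 -1063 480 438

Derivation:
After txn 1 (Dr Inventory, Cr Loans, amount 381): Inventory=381 Loans=-381
After txn 2 (Dr Loans, Cr Revenue, amount 45): Inventory=381 Loans=-336 Revenue=-45
After txn 3 (Dr Revenue, Cr Loans, amount 463): Inventory=381 Loans=-799 Revenue=418
After txn 4 (Dr Receivables, Cr Inventory, amount 236): Inventory=145 Loans=-799 Receivables=236 Revenue=418
After txn 5 (Dr Revenue, Cr Loans, amount 77): Inventory=145 Loans=-876 Receivables=236 Revenue=495
After txn 6 (Dr Receivables, Cr Loans, amount 187): Inventory=145 Loans=-1063 Receivables=423 Revenue=495
After txn 7 (Dr Receivables, Cr Revenue, amount 57): Inventory=145 Loans=-1063 Receivables=480 Revenue=438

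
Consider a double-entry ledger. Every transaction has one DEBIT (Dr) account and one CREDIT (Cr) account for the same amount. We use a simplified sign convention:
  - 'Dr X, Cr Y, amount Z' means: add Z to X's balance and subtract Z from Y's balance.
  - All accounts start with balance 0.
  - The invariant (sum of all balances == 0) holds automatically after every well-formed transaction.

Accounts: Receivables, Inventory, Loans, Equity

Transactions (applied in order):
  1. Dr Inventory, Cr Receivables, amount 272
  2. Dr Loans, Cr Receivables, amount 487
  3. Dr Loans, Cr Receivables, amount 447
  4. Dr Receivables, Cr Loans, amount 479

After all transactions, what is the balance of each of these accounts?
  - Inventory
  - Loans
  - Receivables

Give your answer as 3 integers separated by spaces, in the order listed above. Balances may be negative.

Answer: 272 455 -727

Derivation:
After txn 1 (Dr Inventory, Cr Receivables, amount 272): Inventory=272 Receivables=-272
After txn 2 (Dr Loans, Cr Receivables, amount 487): Inventory=272 Loans=487 Receivables=-759
After txn 3 (Dr Loans, Cr Receivables, amount 447): Inventory=272 Loans=934 Receivables=-1206
After txn 4 (Dr Receivables, Cr Loans, amount 479): Inventory=272 Loans=455 Receivables=-727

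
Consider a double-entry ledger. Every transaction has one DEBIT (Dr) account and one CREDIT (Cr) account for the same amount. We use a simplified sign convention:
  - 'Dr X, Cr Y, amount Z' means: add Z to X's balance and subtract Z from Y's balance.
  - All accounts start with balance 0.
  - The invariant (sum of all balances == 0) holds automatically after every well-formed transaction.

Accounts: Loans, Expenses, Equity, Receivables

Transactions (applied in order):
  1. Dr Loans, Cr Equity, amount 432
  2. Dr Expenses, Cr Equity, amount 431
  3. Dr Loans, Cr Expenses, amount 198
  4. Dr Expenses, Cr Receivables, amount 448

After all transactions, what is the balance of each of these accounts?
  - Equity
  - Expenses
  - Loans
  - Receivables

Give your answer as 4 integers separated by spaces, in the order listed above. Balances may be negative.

After txn 1 (Dr Loans, Cr Equity, amount 432): Equity=-432 Loans=432
After txn 2 (Dr Expenses, Cr Equity, amount 431): Equity=-863 Expenses=431 Loans=432
After txn 3 (Dr Loans, Cr Expenses, amount 198): Equity=-863 Expenses=233 Loans=630
After txn 4 (Dr Expenses, Cr Receivables, amount 448): Equity=-863 Expenses=681 Loans=630 Receivables=-448

Answer: -863 681 630 -448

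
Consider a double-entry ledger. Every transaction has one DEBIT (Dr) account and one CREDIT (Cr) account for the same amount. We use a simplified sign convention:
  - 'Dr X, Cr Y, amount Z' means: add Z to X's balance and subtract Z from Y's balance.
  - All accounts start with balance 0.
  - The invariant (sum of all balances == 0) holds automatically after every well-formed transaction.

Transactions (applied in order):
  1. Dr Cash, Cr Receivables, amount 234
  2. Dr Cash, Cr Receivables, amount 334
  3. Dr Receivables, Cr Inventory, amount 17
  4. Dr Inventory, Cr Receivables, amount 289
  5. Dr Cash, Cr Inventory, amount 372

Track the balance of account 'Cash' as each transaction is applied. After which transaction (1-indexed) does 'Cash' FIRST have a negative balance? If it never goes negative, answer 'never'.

After txn 1: Cash=234
After txn 2: Cash=568
After txn 3: Cash=568
After txn 4: Cash=568
After txn 5: Cash=940

Answer: never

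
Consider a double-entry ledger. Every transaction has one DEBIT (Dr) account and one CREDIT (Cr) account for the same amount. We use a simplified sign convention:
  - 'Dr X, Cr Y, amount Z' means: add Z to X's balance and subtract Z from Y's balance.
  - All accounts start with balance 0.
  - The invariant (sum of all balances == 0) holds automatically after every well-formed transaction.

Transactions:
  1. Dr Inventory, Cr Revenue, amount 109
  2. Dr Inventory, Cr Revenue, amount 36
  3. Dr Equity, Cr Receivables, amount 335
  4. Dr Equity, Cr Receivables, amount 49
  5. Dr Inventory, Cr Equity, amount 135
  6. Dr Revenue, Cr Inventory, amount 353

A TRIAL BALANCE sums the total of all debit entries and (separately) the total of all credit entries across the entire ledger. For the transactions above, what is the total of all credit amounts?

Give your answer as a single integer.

Txn 1: credit+=109
Txn 2: credit+=36
Txn 3: credit+=335
Txn 4: credit+=49
Txn 5: credit+=135
Txn 6: credit+=353
Total credits = 1017

Answer: 1017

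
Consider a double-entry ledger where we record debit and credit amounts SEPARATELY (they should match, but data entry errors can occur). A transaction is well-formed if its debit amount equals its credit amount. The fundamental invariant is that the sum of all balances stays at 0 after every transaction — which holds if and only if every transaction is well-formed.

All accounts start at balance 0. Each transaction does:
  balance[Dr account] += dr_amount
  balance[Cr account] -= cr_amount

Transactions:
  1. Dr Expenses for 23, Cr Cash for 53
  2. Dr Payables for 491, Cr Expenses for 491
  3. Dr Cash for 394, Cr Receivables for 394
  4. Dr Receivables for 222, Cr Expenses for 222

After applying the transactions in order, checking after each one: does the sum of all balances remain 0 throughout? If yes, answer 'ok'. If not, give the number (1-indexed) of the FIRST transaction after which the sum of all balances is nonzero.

After txn 1: dr=23 cr=53 sum_balances=-30
After txn 2: dr=491 cr=491 sum_balances=-30
After txn 3: dr=394 cr=394 sum_balances=-30
After txn 4: dr=222 cr=222 sum_balances=-30

Answer: 1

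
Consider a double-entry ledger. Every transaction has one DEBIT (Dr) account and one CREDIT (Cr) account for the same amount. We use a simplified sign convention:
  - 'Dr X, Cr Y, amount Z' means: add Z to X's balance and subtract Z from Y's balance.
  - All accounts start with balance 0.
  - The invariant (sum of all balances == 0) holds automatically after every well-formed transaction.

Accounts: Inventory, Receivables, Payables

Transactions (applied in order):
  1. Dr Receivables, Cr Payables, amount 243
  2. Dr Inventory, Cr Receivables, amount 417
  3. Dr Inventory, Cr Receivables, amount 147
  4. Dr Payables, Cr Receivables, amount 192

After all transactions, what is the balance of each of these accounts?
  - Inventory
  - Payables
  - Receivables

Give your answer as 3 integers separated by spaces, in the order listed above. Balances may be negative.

Answer: 564 -51 -513

Derivation:
After txn 1 (Dr Receivables, Cr Payables, amount 243): Payables=-243 Receivables=243
After txn 2 (Dr Inventory, Cr Receivables, amount 417): Inventory=417 Payables=-243 Receivables=-174
After txn 3 (Dr Inventory, Cr Receivables, amount 147): Inventory=564 Payables=-243 Receivables=-321
After txn 4 (Dr Payables, Cr Receivables, amount 192): Inventory=564 Payables=-51 Receivables=-513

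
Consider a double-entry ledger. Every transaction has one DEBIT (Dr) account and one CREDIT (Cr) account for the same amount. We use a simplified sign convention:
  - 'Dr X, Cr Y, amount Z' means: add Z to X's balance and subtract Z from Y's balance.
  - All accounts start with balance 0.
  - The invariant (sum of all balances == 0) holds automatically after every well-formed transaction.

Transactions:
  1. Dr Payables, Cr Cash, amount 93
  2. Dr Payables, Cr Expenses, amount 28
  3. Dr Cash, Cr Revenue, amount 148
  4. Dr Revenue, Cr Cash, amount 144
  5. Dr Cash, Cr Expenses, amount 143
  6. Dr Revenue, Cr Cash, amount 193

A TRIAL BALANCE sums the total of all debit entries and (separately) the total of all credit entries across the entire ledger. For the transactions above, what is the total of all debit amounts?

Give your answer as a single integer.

Txn 1: debit+=93
Txn 2: debit+=28
Txn 3: debit+=148
Txn 4: debit+=144
Txn 5: debit+=143
Txn 6: debit+=193
Total debits = 749

Answer: 749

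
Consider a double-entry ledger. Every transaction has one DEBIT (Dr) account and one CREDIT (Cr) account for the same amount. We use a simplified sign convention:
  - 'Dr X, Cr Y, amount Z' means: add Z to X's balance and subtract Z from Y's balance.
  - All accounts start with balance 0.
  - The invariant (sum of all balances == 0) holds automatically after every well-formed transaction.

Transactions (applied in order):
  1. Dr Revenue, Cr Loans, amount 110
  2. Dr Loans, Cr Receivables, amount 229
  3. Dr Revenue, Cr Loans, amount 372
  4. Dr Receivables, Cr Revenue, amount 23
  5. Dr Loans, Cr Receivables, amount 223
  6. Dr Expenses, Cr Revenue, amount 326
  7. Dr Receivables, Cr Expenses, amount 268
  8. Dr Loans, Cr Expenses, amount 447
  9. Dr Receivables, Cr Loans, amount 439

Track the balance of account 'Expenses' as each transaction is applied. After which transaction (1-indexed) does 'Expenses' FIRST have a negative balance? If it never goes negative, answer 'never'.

Answer: 8

Derivation:
After txn 1: Expenses=0
After txn 2: Expenses=0
After txn 3: Expenses=0
After txn 4: Expenses=0
After txn 5: Expenses=0
After txn 6: Expenses=326
After txn 7: Expenses=58
After txn 8: Expenses=-389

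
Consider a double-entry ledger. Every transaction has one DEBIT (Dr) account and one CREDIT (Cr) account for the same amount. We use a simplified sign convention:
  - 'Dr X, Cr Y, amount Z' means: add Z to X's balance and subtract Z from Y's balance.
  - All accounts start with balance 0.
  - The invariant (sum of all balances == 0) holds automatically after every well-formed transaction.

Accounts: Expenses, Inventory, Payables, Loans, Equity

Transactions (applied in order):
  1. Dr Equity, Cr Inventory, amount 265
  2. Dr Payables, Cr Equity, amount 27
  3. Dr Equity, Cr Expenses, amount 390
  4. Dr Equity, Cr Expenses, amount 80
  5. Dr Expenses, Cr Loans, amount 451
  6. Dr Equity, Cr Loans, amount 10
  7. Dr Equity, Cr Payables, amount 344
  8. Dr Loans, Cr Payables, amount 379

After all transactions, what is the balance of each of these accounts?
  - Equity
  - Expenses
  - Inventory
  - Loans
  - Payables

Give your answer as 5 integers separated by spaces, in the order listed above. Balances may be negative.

After txn 1 (Dr Equity, Cr Inventory, amount 265): Equity=265 Inventory=-265
After txn 2 (Dr Payables, Cr Equity, amount 27): Equity=238 Inventory=-265 Payables=27
After txn 3 (Dr Equity, Cr Expenses, amount 390): Equity=628 Expenses=-390 Inventory=-265 Payables=27
After txn 4 (Dr Equity, Cr Expenses, amount 80): Equity=708 Expenses=-470 Inventory=-265 Payables=27
After txn 5 (Dr Expenses, Cr Loans, amount 451): Equity=708 Expenses=-19 Inventory=-265 Loans=-451 Payables=27
After txn 6 (Dr Equity, Cr Loans, amount 10): Equity=718 Expenses=-19 Inventory=-265 Loans=-461 Payables=27
After txn 7 (Dr Equity, Cr Payables, amount 344): Equity=1062 Expenses=-19 Inventory=-265 Loans=-461 Payables=-317
After txn 8 (Dr Loans, Cr Payables, amount 379): Equity=1062 Expenses=-19 Inventory=-265 Loans=-82 Payables=-696

Answer: 1062 -19 -265 -82 -696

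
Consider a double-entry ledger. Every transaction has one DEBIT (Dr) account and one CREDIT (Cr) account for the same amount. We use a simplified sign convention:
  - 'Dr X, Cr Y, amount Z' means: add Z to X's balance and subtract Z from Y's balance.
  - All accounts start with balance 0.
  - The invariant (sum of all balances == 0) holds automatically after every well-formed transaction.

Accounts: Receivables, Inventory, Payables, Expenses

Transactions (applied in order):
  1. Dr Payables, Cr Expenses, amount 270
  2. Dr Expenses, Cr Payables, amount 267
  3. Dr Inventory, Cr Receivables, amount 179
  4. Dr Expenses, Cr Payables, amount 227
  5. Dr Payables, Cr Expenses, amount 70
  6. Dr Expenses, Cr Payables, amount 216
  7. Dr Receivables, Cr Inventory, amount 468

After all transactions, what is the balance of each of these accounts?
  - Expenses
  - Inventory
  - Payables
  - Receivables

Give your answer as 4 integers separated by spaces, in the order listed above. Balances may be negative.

After txn 1 (Dr Payables, Cr Expenses, amount 270): Expenses=-270 Payables=270
After txn 2 (Dr Expenses, Cr Payables, amount 267): Expenses=-3 Payables=3
After txn 3 (Dr Inventory, Cr Receivables, amount 179): Expenses=-3 Inventory=179 Payables=3 Receivables=-179
After txn 4 (Dr Expenses, Cr Payables, amount 227): Expenses=224 Inventory=179 Payables=-224 Receivables=-179
After txn 5 (Dr Payables, Cr Expenses, amount 70): Expenses=154 Inventory=179 Payables=-154 Receivables=-179
After txn 6 (Dr Expenses, Cr Payables, amount 216): Expenses=370 Inventory=179 Payables=-370 Receivables=-179
After txn 7 (Dr Receivables, Cr Inventory, amount 468): Expenses=370 Inventory=-289 Payables=-370 Receivables=289

Answer: 370 -289 -370 289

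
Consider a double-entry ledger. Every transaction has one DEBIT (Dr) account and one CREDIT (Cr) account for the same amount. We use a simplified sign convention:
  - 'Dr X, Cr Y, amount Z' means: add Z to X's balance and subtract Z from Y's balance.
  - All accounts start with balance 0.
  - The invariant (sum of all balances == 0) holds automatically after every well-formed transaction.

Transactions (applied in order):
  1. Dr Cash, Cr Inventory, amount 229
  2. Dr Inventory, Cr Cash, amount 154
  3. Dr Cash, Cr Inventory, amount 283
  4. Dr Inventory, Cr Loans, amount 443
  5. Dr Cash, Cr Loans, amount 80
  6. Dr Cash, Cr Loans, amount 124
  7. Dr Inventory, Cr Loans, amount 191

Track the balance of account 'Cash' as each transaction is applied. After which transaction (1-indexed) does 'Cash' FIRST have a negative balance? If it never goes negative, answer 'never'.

After txn 1: Cash=229
After txn 2: Cash=75
After txn 3: Cash=358
After txn 4: Cash=358
After txn 5: Cash=438
After txn 6: Cash=562
After txn 7: Cash=562

Answer: never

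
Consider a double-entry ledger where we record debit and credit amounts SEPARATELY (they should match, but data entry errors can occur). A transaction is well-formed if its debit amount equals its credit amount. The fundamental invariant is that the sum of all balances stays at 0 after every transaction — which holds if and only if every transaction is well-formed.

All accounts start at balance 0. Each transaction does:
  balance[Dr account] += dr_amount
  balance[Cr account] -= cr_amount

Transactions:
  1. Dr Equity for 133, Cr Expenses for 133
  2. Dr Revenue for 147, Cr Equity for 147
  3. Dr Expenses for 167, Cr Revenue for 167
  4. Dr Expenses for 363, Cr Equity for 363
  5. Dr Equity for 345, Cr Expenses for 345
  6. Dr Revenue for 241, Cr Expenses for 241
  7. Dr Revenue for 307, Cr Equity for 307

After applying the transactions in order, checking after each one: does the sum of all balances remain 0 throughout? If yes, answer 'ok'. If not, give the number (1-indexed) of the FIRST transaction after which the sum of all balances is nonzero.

Answer: ok

Derivation:
After txn 1: dr=133 cr=133 sum_balances=0
After txn 2: dr=147 cr=147 sum_balances=0
After txn 3: dr=167 cr=167 sum_balances=0
After txn 4: dr=363 cr=363 sum_balances=0
After txn 5: dr=345 cr=345 sum_balances=0
After txn 6: dr=241 cr=241 sum_balances=0
After txn 7: dr=307 cr=307 sum_balances=0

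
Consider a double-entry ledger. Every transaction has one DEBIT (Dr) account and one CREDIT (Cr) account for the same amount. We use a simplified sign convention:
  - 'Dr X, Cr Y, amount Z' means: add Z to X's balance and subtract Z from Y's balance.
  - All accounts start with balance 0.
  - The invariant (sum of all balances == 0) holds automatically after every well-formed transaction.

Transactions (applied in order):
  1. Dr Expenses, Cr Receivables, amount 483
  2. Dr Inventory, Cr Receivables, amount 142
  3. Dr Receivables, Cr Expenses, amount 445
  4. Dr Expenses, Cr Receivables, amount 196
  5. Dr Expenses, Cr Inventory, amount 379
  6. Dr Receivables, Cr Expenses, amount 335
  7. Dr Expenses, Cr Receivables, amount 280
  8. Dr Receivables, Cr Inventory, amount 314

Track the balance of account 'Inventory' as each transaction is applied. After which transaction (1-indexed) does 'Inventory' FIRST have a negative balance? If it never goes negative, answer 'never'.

Answer: 5

Derivation:
After txn 1: Inventory=0
After txn 2: Inventory=142
After txn 3: Inventory=142
After txn 4: Inventory=142
After txn 5: Inventory=-237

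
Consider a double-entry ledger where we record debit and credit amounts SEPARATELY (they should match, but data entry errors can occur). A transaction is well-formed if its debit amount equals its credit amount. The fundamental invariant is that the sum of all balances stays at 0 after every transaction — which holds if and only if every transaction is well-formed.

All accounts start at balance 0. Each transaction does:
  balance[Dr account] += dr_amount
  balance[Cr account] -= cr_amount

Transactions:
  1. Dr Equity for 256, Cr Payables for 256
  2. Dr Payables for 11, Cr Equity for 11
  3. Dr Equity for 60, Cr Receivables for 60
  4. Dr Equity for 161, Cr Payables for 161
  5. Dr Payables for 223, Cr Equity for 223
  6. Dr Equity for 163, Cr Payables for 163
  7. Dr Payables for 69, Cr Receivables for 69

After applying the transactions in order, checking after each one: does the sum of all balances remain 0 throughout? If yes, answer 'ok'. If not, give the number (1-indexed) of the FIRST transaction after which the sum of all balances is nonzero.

After txn 1: dr=256 cr=256 sum_balances=0
After txn 2: dr=11 cr=11 sum_balances=0
After txn 3: dr=60 cr=60 sum_balances=0
After txn 4: dr=161 cr=161 sum_balances=0
After txn 5: dr=223 cr=223 sum_balances=0
After txn 6: dr=163 cr=163 sum_balances=0
After txn 7: dr=69 cr=69 sum_balances=0

Answer: ok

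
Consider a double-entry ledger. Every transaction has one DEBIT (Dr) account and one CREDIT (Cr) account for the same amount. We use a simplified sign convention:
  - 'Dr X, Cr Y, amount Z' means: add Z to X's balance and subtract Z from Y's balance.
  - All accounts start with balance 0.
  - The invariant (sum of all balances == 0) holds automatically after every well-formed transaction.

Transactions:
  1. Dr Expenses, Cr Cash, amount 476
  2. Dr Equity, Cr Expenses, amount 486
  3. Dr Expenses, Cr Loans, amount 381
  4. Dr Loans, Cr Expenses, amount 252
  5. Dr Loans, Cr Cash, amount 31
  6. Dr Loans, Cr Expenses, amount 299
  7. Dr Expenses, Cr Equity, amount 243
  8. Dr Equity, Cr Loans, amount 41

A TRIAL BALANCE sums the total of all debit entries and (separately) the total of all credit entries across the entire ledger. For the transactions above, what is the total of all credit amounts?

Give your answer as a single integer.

Answer: 2209

Derivation:
Txn 1: credit+=476
Txn 2: credit+=486
Txn 3: credit+=381
Txn 4: credit+=252
Txn 5: credit+=31
Txn 6: credit+=299
Txn 7: credit+=243
Txn 8: credit+=41
Total credits = 2209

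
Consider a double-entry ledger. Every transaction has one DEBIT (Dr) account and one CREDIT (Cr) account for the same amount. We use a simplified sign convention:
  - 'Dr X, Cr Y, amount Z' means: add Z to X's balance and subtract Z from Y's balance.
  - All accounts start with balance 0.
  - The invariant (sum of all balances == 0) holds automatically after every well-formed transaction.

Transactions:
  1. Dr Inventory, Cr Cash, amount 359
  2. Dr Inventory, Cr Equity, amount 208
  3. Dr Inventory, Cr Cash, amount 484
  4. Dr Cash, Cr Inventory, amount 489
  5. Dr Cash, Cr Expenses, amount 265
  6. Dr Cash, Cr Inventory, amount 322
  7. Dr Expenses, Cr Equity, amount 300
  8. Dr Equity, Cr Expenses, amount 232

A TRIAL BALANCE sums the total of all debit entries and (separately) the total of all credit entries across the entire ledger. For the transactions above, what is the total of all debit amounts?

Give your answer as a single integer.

Answer: 2659

Derivation:
Txn 1: debit+=359
Txn 2: debit+=208
Txn 3: debit+=484
Txn 4: debit+=489
Txn 5: debit+=265
Txn 6: debit+=322
Txn 7: debit+=300
Txn 8: debit+=232
Total debits = 2659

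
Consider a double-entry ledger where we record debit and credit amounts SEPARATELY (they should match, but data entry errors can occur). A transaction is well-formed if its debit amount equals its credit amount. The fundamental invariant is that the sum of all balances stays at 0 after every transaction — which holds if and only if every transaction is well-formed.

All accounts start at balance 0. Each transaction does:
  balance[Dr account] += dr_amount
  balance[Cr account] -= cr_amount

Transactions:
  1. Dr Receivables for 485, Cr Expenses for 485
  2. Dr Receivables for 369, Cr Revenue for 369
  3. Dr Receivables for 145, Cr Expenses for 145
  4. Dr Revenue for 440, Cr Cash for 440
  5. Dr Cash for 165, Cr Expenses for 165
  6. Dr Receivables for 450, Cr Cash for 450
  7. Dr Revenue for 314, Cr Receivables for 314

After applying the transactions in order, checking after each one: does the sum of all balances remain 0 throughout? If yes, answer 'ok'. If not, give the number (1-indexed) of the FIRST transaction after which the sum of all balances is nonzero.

Answer: ok

Derivation:
After txn 1: dr=485 cr=485 sum_balances=0
After txn 2: dr=369 cr=369 sum_balances=0
After txn 3: dr=145 cr=145 sum_balances=0
After txn 4: dr=440 cr=440 sum_balances=0
After txn 5: dr=165 cr=165 sum_balances=0
After txn 6: dr=450 cr=450 sum_balances=0
After txn 7: dr=314 cr=314 sum_balances=0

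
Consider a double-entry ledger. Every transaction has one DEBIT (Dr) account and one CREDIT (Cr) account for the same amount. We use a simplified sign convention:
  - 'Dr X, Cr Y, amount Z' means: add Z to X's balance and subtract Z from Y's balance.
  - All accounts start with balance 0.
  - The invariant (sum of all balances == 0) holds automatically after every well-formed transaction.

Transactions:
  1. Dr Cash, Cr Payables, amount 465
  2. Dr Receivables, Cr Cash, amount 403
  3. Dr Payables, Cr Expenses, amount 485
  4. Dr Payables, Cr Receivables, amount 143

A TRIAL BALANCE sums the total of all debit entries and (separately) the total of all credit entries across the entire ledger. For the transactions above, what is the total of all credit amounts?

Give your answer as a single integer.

Answer: 1496

Derivation:
Txn 1: credit+=465
Txn 2: credit+=403
Txn 3: credit+=485
Txn 4: credit+=143
Total credits = 1496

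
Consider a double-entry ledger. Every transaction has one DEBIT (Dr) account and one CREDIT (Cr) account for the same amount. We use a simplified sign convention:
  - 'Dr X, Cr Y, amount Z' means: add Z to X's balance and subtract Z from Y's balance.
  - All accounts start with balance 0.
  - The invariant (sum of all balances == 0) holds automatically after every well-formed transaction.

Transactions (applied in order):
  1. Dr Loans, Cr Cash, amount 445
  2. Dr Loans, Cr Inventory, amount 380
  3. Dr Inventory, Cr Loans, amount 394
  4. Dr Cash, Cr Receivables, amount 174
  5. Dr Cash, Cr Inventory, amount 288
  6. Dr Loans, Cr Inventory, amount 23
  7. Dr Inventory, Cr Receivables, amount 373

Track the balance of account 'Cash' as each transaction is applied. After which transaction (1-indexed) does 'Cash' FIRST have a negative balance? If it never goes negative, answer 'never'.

After txn 1: Cash=-445

Answer: 1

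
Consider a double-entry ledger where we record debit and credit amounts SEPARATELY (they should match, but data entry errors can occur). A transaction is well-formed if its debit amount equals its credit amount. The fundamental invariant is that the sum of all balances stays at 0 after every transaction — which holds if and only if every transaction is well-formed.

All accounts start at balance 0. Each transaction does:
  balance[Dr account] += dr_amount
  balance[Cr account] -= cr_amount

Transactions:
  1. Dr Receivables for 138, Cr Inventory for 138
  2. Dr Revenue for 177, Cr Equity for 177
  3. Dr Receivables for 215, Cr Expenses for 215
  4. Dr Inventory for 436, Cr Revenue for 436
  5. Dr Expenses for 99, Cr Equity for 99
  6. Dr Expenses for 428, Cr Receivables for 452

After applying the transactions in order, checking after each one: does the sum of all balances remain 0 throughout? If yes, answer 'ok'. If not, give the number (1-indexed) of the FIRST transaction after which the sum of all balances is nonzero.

After txn 1: dr=138 cr=138 sum_balances=0
After txn 2: dr=177 cr=177 sum_balances=0
After txn 3: dr=215 cr=215 sum_balances=0
After txn 4: dr=436 cr=436 sum_balances=0
After txn 5: dr=99 cr=99 sum_balances=0
After txn 6: dr=428 cr=452 sum_balances=-24

Answer: 6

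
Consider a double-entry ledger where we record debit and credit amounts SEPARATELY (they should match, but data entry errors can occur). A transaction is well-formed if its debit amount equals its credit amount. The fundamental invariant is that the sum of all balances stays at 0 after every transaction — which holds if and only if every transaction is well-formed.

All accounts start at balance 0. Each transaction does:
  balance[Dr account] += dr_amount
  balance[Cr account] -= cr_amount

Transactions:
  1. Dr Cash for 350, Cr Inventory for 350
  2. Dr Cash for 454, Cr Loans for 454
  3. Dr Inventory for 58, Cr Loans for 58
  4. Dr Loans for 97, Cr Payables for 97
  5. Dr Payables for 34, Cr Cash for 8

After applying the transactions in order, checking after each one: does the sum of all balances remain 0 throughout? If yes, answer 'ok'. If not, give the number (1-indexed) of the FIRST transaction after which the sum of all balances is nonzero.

Answer: 5

Derivation:
After txn 1: dr=350 cr=350 sum_balances=0
After txn 2: dr=454 cr=454 sum_balances=0
After txn 3: dr=58 cr=58 sum_balances=0
After txn 4: dr=97 cr=97 sum_balances=0
After txn 5: dr=34 cr=8 sum_balances=26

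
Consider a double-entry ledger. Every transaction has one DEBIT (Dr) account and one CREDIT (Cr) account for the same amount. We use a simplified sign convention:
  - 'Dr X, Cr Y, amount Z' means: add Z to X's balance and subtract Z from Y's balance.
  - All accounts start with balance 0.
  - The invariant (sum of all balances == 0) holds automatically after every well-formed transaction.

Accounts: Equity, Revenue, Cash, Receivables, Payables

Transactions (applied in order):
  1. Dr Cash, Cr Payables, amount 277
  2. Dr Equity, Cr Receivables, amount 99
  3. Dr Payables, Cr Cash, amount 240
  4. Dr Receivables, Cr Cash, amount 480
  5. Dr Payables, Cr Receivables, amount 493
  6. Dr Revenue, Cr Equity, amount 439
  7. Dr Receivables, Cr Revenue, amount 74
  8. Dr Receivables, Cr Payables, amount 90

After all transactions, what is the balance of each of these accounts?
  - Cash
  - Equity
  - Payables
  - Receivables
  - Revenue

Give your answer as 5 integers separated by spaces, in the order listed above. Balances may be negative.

After txn 1 (Dr Cash, Cr Payables, amount 277): Cash=277 Payables=-277
After txn 2 (Dr Equity, Cr Receivables, amount 99): Cash=277 Equity=99 Payables=-277 Receivables=-99
After txn 3 (Dr Payables, Cr Cash, amount 240): Cash=37 Equity=99 Payables=-37 Receivables=-99
After txn 4 (Dr Receivables, Cr Cash, amount 480): Cash=-443 Equity=99 Payables=-37 Receivables=381
After txn 5 (Dr Payables, Cr Receivables, amount 493): Cash=-443 Equity=99 Payables=456 Receivables=-112
After txn 6 (Dr Revenue, Cr Equity, amount 439): Cash=-443 Equity=-340 Payables=456 Receivables=-112 Revenue=439
After txn 7 (Dr Receivables, Cr Revenue, amount 74): Cash=-443 Equity=-340 Payables=456 Receivables=-38 Revenue=365
After txn 8 (Dr Receivables, Cr Payables, amount 90): Cash=-443 Equity=-340 Payables=366 Receivables=52 Revenue=365

Answer: -443 -340 366 52 365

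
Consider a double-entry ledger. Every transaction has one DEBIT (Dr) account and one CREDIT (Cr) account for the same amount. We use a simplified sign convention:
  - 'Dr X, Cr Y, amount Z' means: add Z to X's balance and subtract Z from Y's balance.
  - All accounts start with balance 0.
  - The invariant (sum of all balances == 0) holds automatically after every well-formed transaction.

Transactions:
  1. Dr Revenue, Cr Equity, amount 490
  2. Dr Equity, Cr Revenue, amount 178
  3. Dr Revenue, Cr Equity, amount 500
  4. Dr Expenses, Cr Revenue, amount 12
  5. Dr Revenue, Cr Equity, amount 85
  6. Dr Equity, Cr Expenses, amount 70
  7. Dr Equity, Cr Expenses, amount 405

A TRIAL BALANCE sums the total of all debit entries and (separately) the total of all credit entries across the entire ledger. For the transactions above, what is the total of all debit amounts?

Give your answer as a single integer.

Txn 1: debit+=490
Txn 2: debit+=178
Txn 3: debit+=500
Txn 4: debit+=12
Txn 5: debit+=85
Txn 6: debit+=70
Txn 7: debit+=405
Total debits = 1740

Answer: 1740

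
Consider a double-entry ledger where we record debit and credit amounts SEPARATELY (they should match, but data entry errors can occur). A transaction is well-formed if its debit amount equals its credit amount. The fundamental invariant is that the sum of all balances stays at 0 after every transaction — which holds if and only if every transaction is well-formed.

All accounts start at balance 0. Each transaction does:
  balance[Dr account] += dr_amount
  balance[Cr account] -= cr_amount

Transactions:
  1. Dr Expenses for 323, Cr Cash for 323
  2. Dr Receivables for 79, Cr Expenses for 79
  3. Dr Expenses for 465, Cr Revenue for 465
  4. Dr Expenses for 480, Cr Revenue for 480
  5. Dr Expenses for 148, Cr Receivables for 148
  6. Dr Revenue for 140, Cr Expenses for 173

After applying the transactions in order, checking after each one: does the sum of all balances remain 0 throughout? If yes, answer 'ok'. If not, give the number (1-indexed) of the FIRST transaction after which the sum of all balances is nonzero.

Answer: 6

Derivation:
After txn 1: dr=323 cr=323 sum_balances=0
After txn 2: dr=79 cr=79 sum_balances=0
After txn 3: dr=465 cr=465 sum_balances=0
After txn 4: dr=480 cr=480 sum_balances=0
After txn 5: dr=148 cr=148 sum_balances=0
After txn 6: dr=140 cr=173 sum_balances=-33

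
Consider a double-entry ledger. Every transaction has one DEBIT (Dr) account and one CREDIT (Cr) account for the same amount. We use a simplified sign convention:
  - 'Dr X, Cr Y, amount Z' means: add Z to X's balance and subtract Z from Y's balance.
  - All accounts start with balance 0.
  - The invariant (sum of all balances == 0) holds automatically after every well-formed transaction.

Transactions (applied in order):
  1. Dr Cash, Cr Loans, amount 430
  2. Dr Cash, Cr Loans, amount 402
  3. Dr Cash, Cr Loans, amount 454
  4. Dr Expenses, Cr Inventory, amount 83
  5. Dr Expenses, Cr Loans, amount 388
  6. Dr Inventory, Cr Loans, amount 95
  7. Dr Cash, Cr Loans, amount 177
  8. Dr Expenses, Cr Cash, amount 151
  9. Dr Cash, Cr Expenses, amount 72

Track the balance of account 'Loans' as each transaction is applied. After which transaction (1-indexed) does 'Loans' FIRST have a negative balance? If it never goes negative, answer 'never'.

After txn 1: Loans=-430

Answer: 1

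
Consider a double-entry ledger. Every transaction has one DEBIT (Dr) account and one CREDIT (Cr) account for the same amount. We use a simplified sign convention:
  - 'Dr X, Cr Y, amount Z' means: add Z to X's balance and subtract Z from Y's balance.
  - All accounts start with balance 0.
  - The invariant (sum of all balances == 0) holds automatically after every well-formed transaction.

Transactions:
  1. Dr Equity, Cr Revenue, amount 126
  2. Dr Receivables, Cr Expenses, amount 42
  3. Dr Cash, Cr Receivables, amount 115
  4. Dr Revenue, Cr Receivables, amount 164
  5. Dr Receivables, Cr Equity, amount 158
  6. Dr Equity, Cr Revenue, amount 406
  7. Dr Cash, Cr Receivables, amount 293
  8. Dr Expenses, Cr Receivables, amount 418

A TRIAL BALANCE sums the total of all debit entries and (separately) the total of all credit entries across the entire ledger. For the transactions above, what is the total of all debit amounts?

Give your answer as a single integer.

Txn 1: debit+=126
Txn 2: debit+=42
Txn 3: debit+=115
Txn 4: debit+=164
Txn 5: debit+=158
Txn 6: debit+=406
Txn 7: debit+=293
Txn 8: debit+=418
Total debits = 1722

Answer: 1722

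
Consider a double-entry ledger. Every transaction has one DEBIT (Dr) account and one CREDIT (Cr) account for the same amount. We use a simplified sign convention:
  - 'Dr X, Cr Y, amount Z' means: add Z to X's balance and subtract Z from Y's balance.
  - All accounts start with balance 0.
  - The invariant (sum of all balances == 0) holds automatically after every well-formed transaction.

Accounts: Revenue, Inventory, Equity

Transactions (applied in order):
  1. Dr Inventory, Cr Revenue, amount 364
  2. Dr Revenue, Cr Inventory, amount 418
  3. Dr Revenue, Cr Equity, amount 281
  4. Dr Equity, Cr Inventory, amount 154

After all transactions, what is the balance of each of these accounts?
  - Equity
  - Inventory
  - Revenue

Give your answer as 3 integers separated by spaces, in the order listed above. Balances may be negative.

Answer: -127 -208 335

Derivation:
After txn 1 (Dr Inventory, Cr Revenue, amount 364): Inventory=364 Revenue=-364
After txn 2 (Dr Revenue, Cr Inventory, amount 418): Inventory=-54 Revenue=54
After txn 3 (Dr Revenue, Cr Equity, amount 281): Equity=-281 Inventory=-54 Revenue=335
After txn 4 (Dr Equity, Cr Inventory, amount 154): Equity=-127 Inventory=-208 Revenue=335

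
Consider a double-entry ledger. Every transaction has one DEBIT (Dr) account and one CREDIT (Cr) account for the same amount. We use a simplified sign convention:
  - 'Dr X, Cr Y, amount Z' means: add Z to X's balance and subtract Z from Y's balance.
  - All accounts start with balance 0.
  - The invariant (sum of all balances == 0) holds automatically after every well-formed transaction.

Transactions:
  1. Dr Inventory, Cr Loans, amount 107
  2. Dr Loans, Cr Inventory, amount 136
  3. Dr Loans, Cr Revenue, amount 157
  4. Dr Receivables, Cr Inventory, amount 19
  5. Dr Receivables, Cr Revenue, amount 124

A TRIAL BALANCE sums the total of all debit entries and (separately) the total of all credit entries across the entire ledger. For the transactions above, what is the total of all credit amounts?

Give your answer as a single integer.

Txn 1: credit+=107
Txn 2: credit+=136
Txn 3: credit+=157
Txn 4: credit+=19
Txn 5: credit+=124
Total credits = 543

Answer: 543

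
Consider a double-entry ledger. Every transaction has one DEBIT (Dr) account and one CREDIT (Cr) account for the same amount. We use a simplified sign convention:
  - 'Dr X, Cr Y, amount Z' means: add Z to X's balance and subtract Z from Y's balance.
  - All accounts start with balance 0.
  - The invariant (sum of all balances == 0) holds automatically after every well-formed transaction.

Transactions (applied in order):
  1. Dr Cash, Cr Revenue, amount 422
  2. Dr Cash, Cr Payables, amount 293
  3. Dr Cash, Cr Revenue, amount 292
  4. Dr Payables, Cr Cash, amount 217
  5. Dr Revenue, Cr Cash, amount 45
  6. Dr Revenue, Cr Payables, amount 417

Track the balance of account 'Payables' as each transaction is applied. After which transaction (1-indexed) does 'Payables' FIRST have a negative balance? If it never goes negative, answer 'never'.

After txn 1: Payables=0
After txn 2: Payables=-293

Answer: 2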